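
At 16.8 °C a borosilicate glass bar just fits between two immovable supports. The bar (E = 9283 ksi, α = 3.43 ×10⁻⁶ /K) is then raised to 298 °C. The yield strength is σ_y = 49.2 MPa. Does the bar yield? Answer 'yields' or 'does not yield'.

E = 9283 ksi = 64.00 GPa.
ΔT = 281.2 K. Constrained thermal stress σ = E·α·ΔT = 64.00×10³ MPa × 3.43×10⁻⁶ × 281.2 = 61.7 MPa (compressive).
Compare to σ_y = 49.2 MPa: σ ≥ σ_y, so it yields.

yields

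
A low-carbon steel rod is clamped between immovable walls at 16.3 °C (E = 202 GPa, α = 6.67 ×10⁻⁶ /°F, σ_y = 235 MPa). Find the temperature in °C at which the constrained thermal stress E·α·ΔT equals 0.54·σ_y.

α = 6.67×10⁻⁶/°F × 9/5 = 12.0×10⁻⁶/K.
E·α·ΔT = 126.9 MPa ⇒ ΔT = 126.9 / (202.0×10³ × 12.0×10⁻⁶) = 52.33 K.
T = 16.3 + 52.33 = 68.63 °C.

68.6 °C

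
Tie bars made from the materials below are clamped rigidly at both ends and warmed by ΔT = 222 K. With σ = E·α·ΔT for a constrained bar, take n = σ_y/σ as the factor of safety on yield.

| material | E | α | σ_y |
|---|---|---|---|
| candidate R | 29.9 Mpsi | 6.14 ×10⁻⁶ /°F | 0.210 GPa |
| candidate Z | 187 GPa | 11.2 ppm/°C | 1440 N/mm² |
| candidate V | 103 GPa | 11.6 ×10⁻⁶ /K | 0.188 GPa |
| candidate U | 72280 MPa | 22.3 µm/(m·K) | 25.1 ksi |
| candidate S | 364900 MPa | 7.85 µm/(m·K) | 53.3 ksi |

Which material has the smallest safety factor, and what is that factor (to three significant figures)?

candidate R, n = 0.415

With everything in SI (GPa, ×10⁻⁶/K, MPa):
  candidate R: E = 206.2, α = 11.1, σ_y = 210.0 → σ = 506 MPa, n = 0.415
  candidate Z: E = 187.0, α = 11.2, σ_y = 1440 → σ = 465 MPa, n = 3.10
  candidate V: E = 103.0, α = 11.6, σ_y = 188.0 → σ = 265 MPa, n = 0.709
  candidate U: E = 72.28, α = 22.3, σ_y = 173.1 → σ = 358 MPa, n = 0.484
  candidate S: E = 364.9, α = 7.85, σ_y = 367.5 → σ = 636 MPa, n = 0.578
Smallest n: candidate R with n = 0.415.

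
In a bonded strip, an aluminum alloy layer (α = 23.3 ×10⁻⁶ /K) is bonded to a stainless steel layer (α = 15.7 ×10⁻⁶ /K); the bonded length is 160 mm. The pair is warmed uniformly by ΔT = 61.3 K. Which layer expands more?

α(aluminum alloy) = 23.3×10⁻⁶/K vs α(stainless steel) = 15.7×10⁻⁶/K.
Higher α expands more for the same ΔT: aluminum alloy.

aluminum alloy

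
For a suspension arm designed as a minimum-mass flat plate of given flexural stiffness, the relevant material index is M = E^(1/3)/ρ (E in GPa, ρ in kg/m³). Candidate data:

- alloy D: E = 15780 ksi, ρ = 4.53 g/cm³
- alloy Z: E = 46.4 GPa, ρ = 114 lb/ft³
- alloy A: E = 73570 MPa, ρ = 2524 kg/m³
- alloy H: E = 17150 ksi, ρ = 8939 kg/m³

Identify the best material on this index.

After converting to SI:
  alloy D: E = 108.8 GPa, ρ = 4530 kg/m³
  alloy Z: E = 46.40 GPa, ρ = 1826 kg/m³
  alloy A: E = 73.57 GPa, ρ = 2524 kg/m³
  alloy H: E = 118.2 GPa, ρ = 8939 kg/m³
  alloy Z: M = 1.97×10⁻³
  alloy A: M = 1.66×10⁻³
  alloy D: M = 1.05×10⁻³
  alloy H: M = 0.549×10⁻³
The maximum is for alloy Z.

alloy Z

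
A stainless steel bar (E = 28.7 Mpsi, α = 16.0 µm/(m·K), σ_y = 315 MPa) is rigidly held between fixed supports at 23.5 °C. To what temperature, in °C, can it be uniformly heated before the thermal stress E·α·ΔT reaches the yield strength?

123 °C

E = 28.7 Mpsi = 197.9 GPa.
E·α·ΔT = 315.0 MPa ⇒ ΔT = 315.0 / (197.9×10³ × 16.0×10⁻⁶) = 99.49 K.
T = 23.5 + 99.49 = 123.0 °C.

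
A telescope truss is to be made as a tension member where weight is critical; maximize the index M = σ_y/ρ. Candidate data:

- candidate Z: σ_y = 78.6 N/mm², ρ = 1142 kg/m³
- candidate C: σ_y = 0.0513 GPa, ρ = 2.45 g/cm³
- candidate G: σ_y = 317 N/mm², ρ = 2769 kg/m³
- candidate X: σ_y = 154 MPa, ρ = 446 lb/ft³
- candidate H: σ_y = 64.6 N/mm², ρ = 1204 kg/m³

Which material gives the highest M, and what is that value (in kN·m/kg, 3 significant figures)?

candidate G, M = 114 kN·m/kg

In SI units:
  candidate Z: σ_y = 78.60 MPa, ρ = 1142 kg/m³
  candidate C: σ_y = 51.30 MPa, ρ = 2450 kg/m³
  candidate G: σ_y = 317.0 MPa, ρ = 2769 kg/m³
  candidate X: σ_y = 154.0 MPa, ρ = 7144 kg/m³
  candidate H: σ_y = 64.60 MPa, ρ = 1204 kg/m³
  candidate G: M = 114 kN·m/kg
  candidate Z: M = 68.8 kN·m/kg
  candidate H: M = 53.7 kN·m/kg
  candidate X: M = 21.6 kN·m/kg
  candidate C: M = 20.9 kN·m/kg
Candidate G has the largest M.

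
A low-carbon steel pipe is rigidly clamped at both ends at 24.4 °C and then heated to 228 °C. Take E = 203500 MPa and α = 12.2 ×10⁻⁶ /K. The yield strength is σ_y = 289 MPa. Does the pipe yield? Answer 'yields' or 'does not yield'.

yields

E = 203500 MPa = 203.5 GPa.
ΔT = 203.6 K. Constrained thermal stress σ = E·α·ΔT = 203.5×10³ MPa × 12.2×10⁻⁶ × 203.6 = 505 MPa (compressive).
Compare to σ_y = 289 MPa: σ ≥ σ_y, so it yields.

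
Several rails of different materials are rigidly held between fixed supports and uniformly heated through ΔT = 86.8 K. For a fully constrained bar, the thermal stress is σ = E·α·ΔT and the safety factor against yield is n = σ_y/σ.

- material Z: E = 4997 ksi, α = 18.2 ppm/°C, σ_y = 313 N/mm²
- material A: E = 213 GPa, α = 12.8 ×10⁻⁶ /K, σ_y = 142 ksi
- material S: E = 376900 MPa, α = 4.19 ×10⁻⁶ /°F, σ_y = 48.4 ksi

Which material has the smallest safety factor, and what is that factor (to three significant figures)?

material S, n = 1.35

Per material, after unit conversion:
  material Z: E = 34.45, α = 18.2, σ_y = 313.0 → σ = 54.4 MPa, n = 5.75
  material A: E = 213.0, α = 12.8, σ_y = 979.1 → σ = 237 MPa, n = 4.14
  material S: E = 376.9, α = 7.54, σ_y = 333.7 → σ = 247 MPa, n = 1.35
Smallest n: material S with n = 1.35.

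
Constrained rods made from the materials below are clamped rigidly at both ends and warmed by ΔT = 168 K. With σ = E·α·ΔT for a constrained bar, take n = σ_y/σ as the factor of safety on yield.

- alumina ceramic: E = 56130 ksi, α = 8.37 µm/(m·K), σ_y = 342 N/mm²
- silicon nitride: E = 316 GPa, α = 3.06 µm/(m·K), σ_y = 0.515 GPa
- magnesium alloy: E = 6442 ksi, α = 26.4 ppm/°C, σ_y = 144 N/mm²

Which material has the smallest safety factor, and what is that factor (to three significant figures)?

With everything in SI (GPa, ×10⁻⁶/K, MPa):
  alumina ceramic: E = 387.0, α = 8.37, σ_y = 342.0 → σ = 544 MPa, n = 0.628
  silicon nitride: E = 316.0, α = 3.06, σ_y = 515.0 → σ = 162 MPa, n = 3.17
  magnesium alloy: E = 44.42, α = 26.4, σ_y = 144.0 → σ = 197 MPa, n = 0.731
The minimum is alumina ceramic at n = 0.628.

alumina ceramic, n = 0.628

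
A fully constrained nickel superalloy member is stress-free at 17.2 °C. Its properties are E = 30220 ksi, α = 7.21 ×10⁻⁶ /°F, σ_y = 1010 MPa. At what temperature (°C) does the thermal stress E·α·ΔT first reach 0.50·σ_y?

E = 30220 ksi = 208.4 GPa.
α = 7.21×10⁻⁶/°F × 9/5 = 13.0×10⁻⁶/K.
E·α·ΔT = 505.0 MPa ⇒ ΔT = 505.0 / (208.4×10³ × 13.0×10⁻⁶) = 186.8 K.
T = 17.2 + 186.8 = 204.0 °C.

204 °C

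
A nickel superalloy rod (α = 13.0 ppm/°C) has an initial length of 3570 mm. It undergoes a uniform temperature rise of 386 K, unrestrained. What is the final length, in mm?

ΔL = α·L₀·ΔT = 13.0×10⁻⁶ × 3570 mm × 386.0 K = 17.9 mm.
L = L₀ + ΔL = 3570 + 17.9 = 3587.9 mm.

3587.9 mm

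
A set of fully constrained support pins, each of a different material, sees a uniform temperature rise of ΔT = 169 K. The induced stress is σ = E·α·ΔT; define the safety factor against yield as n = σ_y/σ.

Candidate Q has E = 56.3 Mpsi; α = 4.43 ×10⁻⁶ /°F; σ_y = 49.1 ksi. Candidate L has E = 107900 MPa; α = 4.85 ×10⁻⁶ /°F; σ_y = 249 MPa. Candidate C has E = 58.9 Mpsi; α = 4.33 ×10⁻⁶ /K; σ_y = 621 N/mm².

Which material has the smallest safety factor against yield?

candidate Q

Converting E to GPa, α to ×10⁻⁶/K, σ_y to MPa, then σ and n for each:
  candidate Q: E = 388.2, α = 7.97, σ_y = 338.5 → σ = 523 MPa, n = 0.647
  candidate L: E = 107.9, α = 8.73, σ_y = 249.0 → σ = 159 MPa, n = 1.56
  candidate C: E = 406.1, α = 4.33, σ_y = 621.0 → σ = 297 MPa, n = 2.09
The minimum is candidate Q at n = 0.647.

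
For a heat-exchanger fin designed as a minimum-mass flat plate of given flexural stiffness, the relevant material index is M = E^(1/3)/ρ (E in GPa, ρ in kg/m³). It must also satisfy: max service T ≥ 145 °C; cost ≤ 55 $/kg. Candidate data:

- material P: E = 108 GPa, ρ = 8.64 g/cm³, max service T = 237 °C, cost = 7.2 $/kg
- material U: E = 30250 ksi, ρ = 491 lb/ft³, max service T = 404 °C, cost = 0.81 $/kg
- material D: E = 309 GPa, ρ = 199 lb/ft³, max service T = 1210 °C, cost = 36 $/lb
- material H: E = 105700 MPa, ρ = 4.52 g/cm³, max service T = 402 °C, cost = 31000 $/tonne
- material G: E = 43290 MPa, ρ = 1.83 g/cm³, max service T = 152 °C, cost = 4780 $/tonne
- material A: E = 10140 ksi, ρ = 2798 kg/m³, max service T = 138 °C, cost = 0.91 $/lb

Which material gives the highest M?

Screen on constraints: max service T ≥ 145 °C; cost ≤ 55 $/kg. Survivors: material P, material U, material H, material G.
In SI units:
  material P: E = 108.0 GPa, ρ = 8640 kg/m³
  material U: E = 208.6 GPa, ρ = 7865 kg/m³
  material H: E = 105.7 GPa, ρ = 4520 kg/m³
  material G: E = 43.29 GPa, ρ = 1830 kg/m³
  material G: M = 1.92×10⁻³
  material H: M = 1.05×10⁻³
  material U: M = 0.754×10⁻³
  material P: M = 0.551×10⁻³
Highest index: material G.

material G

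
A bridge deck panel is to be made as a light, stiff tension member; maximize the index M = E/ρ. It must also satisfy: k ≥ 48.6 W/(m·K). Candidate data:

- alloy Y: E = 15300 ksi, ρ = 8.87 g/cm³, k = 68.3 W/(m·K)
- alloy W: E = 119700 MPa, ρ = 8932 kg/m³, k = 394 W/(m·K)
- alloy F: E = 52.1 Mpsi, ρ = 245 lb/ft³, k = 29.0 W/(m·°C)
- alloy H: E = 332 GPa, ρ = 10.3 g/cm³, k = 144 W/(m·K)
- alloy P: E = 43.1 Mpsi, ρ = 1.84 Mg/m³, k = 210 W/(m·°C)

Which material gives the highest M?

Screen on constraints: k ≥ 48.6 W/(m·K). Survivors: alloy Y, alloy W, alloy H, alloy P.
Convert each candidate to consistent units, then evaluate M:
  alloy Y: E = 105.5 GPa, ρ = 8870 kg/m³
  alloy W: E = 119.7 GPa, ρ = 8932 kg/m³
  alloy H: E = 332.0 GPa, ρ = 10300 kg/m³
  alloy P: E = 297.2 GPa, ρ = 1840 kg/m³
  alloy P: M = 162 MN·m/kg
  alloy H: M = 32.2 MN·m/kg
  alloy W: M = 13.4 MN·m/kg
  alloy Y: M = 11.9 MN·m/kg
The maximum is for alloy P.

alloy P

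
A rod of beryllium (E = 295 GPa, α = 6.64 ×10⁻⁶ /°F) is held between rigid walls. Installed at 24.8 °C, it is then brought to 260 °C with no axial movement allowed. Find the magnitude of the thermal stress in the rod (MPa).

α = 6.64×10⁻⁶/°F × 9/5 = 12.0×10⁻⁶/K.
ΔT = 235.2 K. Constrained thermal stress σ = E·α·ΔT = 295.0×10³ MPa × 12.0×10⁻⁶ × 235.2 = 829 MPa (compressive).

829 MPa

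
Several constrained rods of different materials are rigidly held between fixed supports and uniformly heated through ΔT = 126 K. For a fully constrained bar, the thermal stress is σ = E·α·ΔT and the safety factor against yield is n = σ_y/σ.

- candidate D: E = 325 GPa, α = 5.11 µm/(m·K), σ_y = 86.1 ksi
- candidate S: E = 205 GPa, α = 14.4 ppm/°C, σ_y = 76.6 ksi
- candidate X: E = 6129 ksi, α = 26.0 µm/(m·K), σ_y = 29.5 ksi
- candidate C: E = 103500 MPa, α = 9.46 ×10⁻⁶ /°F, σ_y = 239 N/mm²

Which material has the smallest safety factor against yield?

candidate C

In consistent units (E in GPa, α in ×10⁻⁶/K, σ_y in MPa):
  candidate D: E = 325.0, α = 5.11, σ_y = 593.6 → σ = 209 MPa, n = 2.84
  candidate S: E = 205.0, α = 14.4, σ_y = 528.1 → σ = 372 MPa, n = 1.42
  candidate X: E = 42.26, α = 26.0, σ_y = 203.4 → σ = 138 MPa, n = 1.47
  candidate C: E = 103.5, α = 17.0, σ_y = 239.0 → σ = 222 MPa, n = 1.08
Candidate C has the lowest safety factor, n = 1.08.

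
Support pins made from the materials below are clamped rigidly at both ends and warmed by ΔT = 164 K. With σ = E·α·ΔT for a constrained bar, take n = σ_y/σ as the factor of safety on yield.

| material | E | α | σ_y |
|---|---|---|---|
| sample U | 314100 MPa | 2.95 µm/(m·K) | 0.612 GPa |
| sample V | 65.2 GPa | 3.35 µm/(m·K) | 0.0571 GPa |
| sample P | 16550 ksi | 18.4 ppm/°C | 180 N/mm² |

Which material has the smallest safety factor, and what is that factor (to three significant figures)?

Per material, after unit conversion:
  sample U: E = 314.1, α = 2.95, σ_y = 612.0 → σ = 152 MPa, n = 4.03
  sample V: E = 65.20, α = 3.35, σ_y = 57.10 → σ = 35.8 MPa, n = 1.59
  sample P: E = 114.1, α = 18.4, σ_y = 180.0 → σ = 344 MPa, n = 0.523
Sample P has the lowest safety factor, n = 0.523.

sample P, n = 0.523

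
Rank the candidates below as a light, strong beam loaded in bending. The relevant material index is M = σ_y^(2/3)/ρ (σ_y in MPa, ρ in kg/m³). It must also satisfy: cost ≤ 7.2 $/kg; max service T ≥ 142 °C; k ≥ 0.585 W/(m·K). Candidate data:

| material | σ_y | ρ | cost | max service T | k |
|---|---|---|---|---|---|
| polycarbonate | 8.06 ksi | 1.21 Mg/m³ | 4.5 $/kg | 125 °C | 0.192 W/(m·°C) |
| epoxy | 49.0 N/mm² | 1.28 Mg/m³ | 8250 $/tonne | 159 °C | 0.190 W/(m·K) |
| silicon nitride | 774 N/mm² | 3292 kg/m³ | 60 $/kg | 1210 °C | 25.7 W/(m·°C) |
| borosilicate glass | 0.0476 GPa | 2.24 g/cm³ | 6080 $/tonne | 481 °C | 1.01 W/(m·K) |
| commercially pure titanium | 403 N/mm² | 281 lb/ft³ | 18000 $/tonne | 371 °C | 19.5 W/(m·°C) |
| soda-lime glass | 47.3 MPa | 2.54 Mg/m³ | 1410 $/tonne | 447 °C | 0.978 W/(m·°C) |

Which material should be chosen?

Screen on constraints: cost ≤ 7.2 $/kg; max service T ≥ 142 °C; k ≥ 0.585 W/(m·K). Survivors: borosilicate glass, soda-lime glass.
Normalizing units and computing the index:
  borosilicate glass: σ_y = 47.60 MPa, ρ = 2240 kg/m³
  soda-lime glass: σ_y = 47.30 MPa, ρ = 2540 kg/m³
  borosilicate glass: M = 5.86×10⁻³
  soda-lime glass: M = 5.15×10⁻³
Borosilicate glass has the largest M.

borosilicate glass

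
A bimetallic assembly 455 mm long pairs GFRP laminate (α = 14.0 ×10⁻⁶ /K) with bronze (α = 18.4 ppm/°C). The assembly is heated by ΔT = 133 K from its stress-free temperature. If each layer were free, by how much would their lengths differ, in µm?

Δα = |14.0 − 18.4|×10⁻⁶/K = 4.40×10⁻⁶/K.
ΔL_mismatch = Δα·L·ΔT = 4.40×10⁻⁶ × 455.0 mm × 133.0 K = 266 µm.

266 µm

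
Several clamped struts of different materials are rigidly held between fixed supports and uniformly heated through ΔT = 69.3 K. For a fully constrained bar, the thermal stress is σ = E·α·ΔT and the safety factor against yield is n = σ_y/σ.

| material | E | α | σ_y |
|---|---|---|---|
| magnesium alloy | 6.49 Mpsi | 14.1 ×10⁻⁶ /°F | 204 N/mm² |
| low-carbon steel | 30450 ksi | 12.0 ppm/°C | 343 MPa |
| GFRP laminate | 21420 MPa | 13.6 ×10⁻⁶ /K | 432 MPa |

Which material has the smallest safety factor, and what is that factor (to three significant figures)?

Converting E to GPa, α to ×10⁻⁶/K, σ_y to MPa, then σ and n for each:
  magnesium alloy: E = 44.75, α = 25.4, σ_y = 204.0 → σ = 78.7 MPa, n = 2.59
  low-carbon steel: E = 209.9, α = 12.0, σ_y = 343.0 → σ = 175 MPa, n = 1.96
  GFRP laminate: E = 21.42, α = 13.6, σ_y = 432.0 → σ = 20.2 MPa, n = 21.4
The minimum is low-carbon steel at n = 1.96.

low-carbon steel, n = 1.96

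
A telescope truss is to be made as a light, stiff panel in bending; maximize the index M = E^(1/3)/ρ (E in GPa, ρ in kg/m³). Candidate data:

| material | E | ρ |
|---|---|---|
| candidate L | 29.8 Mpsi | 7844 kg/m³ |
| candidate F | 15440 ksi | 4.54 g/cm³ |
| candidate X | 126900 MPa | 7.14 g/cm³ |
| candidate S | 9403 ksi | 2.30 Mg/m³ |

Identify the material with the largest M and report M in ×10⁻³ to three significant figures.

After converting to SI:
  candidate L: E = 205.5 GPa, ρ = 7844 kg/m³
  candidate F: E = 106.5 GPa, ρ = 4540 kg/m³
  candidate X: E = 126.9 GPa, ρ = 7140 kg/m³
  candidate S: E = 64.83 GPa, ρ = 2300 kg/m³
  candidate S: M = 1.75×10⁻³
  candidate F: M = 1.04×10⁻³
  candidate L: M = 0.752×10⁻³
  candidate X: M = 0.704×10⁻³
Highest index: candidate S.

candidate S, M = 1.75×10⁻³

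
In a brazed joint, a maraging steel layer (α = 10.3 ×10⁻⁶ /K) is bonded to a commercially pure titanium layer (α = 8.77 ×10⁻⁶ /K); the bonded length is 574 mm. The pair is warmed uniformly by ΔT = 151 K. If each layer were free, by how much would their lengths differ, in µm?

133 µm

Δα = |10.3 − 8.77|×10⁻⁶/K = 1.53×10⁻⁶/K.
ΔL_mismatch = Δα·L·ΔT = 1.53×10⁻⁶ × 574.0 mm × 151.0 K = 133 µm.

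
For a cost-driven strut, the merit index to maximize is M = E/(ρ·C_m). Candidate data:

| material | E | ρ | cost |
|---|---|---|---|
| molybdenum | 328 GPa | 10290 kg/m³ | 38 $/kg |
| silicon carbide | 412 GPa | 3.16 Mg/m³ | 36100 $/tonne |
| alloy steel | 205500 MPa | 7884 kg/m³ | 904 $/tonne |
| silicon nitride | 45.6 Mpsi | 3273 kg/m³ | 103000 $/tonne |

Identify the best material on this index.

alloy steel

Convert each candidate to consistent units, then evaluate M:
  molybdenum: E = 328.0 GPa, ρ = 10290 kg/m³, cost = 38.00 $/kg
  silicon carbide: E = 412.0 GPa, ρ = 3160 kg/m³, cost = 36.10 $/kg
  alloy steel: E = 205.5 GPa, ρ = 7884 kg/m³, cost = 0.9040 $/kg
  silicon nitride: E = 314.4 GPa, ρ = 3273 kg/m³, cost = 103.0 $/kg
  alloy steel: M = 28.8 MN·m per $
  silicon carbide: M = 3.61 MN·m per $
  silicon nitride: M = 0.933 MN·m per $
  molybdenum: M = 0.839 MN·m per $
Highest index: alloy steel.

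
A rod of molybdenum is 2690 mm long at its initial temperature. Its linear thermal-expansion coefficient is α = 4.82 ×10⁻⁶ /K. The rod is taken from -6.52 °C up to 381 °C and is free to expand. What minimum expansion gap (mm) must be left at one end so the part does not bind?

ΔT = 381 − (-6.52) = 387.5 K.
ΔL = α·L₀·ΔT = 4.82×10⁻⁶ × 2690 mm × 387.5 K = 5.02 mm.

5.02 mm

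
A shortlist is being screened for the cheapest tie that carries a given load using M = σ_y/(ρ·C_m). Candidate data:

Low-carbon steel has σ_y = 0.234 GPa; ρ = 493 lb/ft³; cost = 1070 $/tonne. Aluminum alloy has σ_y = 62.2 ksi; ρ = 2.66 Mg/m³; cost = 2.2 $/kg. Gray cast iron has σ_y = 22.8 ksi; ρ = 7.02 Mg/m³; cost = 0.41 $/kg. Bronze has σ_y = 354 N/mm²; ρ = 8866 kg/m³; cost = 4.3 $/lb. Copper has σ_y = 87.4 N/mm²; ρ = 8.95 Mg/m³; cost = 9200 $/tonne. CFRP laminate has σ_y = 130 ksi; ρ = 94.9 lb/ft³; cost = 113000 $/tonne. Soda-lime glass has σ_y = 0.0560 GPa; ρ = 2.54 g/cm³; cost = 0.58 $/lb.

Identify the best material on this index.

aluminum alloy

Putting every candidate on a common basis:
  low-carbon steel: σ_y = 234.0 MPa, ρ = 7897 kg/m³, cost = 1.070 $/kg
  aluminum alloy: σ_y = 428.9 MPa, ρ = 2660 kg/m³, cost = 2.200 $/kg
  gray cast iron: σ_y = 157.2 MPa, ρ = 7020 kg/m³, cost = 0.4100 $/kg
  bronze: σ_y = 354.0 MPa, ρ = 8866 kg/m³, cost = 9.480 $/kg
  copper: σ_y = 87.40 MPa, ρ = 8950 kg/m³, cost = 9.200 $/kg
  CFRP laminate: σ_y = 896.3 MPa, ρ = 1520 kg/m³, cost = 113.0 $/kg
  soda-lime glass: σ_y = 56.00 MPa, ρ = 2540 kg/m³, cost = 1.279 $/kg
  aluminum alloy: M = 73.3 kN·m per $
  gray cast iron: M = 54.6 kN·m per $
  low-carbon steel: M = 27.7 kN·m per $
  soda-lime glass: M = 17.2 kN·m per $
  CFRP laminate: M = 5.22 kN·m per $
  bronze: M = 4.21 kN·m per $
  copper: M = 1.06 kN·m per $
Highest index: aluminum alloy.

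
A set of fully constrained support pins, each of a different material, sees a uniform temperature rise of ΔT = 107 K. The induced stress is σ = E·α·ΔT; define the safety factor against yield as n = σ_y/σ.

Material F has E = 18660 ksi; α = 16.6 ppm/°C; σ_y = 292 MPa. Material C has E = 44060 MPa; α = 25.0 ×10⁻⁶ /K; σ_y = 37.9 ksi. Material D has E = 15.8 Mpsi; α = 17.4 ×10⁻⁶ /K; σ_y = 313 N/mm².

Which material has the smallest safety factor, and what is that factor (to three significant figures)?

material F, n = 1.28

Converting E to GPa, α to ×10⁻⁶/K, σ_y to MPa, then σ and n for each:
  material F: E = 128.7, α = 16.6, σ_y = 292.0 → σ = 229 MPa, n = 1.28
  material C: E = 44.06, α = 25.0, σ_y = 261.3 → σ = 118 MPa, n = 2.22
  material D: E = 108.9, α = 17.4, σ_y = 313.0 → σ = 203 MPa, n = 1.54
Smallest n: material F with n = 1.28.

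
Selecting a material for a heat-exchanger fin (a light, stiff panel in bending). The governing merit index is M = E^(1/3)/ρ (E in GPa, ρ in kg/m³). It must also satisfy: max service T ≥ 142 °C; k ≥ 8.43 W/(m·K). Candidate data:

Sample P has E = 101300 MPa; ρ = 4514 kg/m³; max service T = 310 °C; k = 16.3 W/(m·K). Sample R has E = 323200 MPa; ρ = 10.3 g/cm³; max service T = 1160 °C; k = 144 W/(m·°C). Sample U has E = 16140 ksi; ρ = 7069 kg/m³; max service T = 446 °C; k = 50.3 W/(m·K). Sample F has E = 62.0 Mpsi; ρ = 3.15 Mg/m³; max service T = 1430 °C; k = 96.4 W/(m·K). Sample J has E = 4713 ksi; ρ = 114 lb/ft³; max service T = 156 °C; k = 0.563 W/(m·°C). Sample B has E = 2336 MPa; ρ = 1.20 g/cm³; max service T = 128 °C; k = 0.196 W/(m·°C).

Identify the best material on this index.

Screen on constraints: max service T ≥ 142 °C; k ≥ 8.43 W/(m·K). Survivors: sample P, sample R, sample U, sample F.
Putting every candidate on a common basis:
  sample P: E = 101.3 GPa, ρ = 4514 kg/m³
  sample R: E = 323.2 GPa, ρ = 10300 kg/m³
  sample U: E = 111.3 GPa, ρ = 7069 kg/m³
  sample F: E = 427.5 GPa, ρ = 3150 kg/m³
  sample F: M = 2.39×10⁻³
  sample P: M = 1.03×10⁻³
  sample U: M = 0.680×10⁻³
  sample R: M = 0.666×10⁻³
The maximum is for sample F.

sample F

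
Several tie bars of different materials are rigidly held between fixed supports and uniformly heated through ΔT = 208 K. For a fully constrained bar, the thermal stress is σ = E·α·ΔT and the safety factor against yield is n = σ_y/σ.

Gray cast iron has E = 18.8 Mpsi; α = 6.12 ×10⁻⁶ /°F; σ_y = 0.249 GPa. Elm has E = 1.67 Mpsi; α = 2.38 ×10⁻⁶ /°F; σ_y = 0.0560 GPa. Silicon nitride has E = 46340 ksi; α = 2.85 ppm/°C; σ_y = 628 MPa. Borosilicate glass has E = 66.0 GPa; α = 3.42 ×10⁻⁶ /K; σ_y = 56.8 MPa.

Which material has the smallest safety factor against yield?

gray cast iron

Per material, after unit conversion:
  gray cast iron: E = 129.6, α = 11.0, σ_y = 249.0 → σ = 297 MPa, n = 0.838
  elm: E = 11.51, α = 4.28, σ_y = 56.00 → σ = 10.3 MPa, n = 5.46
  silicon nitride: E = 319.5, α = 2.85, σ_y = 628.0 → σ = 189 MPa, n = 3.32
  borosilicate glass: E = 66.00, α = 3.42, σ_y = 56.80 → σ = 46.9 MPa, n = 1.21
Smallest n: gray cast iron with n = 0.838.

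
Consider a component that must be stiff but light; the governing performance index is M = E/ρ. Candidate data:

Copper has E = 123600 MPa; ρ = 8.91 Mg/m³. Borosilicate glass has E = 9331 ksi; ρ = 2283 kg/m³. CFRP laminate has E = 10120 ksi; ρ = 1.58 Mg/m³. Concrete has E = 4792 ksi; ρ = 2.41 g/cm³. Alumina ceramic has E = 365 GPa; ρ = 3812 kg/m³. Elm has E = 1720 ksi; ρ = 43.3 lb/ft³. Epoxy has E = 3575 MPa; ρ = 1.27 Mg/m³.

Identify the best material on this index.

alumina ceramic

In SI units:
  copper: E = 123.6 GPa, ρ = 8910 kg/m³
  borosilicate glass: E = 64.33 GPa, ρ = 2283 kg/m³
  CFRP laminate: E = 69.77 GPa, ρ = 1580 kg/m³
  concrete: E = 33.04 GPa, ρ = 2410 kg/m³
  alumina ceramic: E = 365.0 GPa, ρ = 3812 kg/m³
  elm: E = 11.86 GPa, ρ = 693.6 kg/m³
  epoxy: E = 3.575 GPa, ρ = 1270 kg/m³
  alumina ceramic: M = 95.8 MN·m/kg
  CFRP laminate: M = 44.2 MN·m/kg
  borosilicate glass: M = 28.2 MN·m/kg
  elm: M = 17.1 MN·m/kg
  copper: M = 13.9 MN·m/kg
  concrete: M = 13.7 MN·m/kg
  epoxy: M = 2.81 MN·m/kg
Highest index: alumina ceramic.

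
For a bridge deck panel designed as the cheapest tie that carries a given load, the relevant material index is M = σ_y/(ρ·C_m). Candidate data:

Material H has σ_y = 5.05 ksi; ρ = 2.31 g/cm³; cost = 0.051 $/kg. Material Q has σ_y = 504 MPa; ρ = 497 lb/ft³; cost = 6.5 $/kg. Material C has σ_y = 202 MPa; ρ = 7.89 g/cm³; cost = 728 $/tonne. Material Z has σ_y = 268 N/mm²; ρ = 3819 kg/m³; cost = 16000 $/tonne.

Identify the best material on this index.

material H

Putting every candidate on a common basis:
  material H: σ_y = 34.82 MPa, ρ = 2310 kg/m³, cost = 0.05100 $/kg
  material Q: σ_y = 504.0 MPa, ρ = 7961 kg/m³, cost = 6.500 $/kg
  material C: σ_y = 202.0 MPa, ρ = 7890 kg/m³, cost = 0.7280 $/kg
  material Z: σ_y = 268.0 MPa, ρ = 3819 kg/m³, cost = 16.00 $/kg
  material H: M = 296 kN·m per $
  material C: M = 35.2 kN·m per $
  material Q: M = 9.74 kN·m per $
  material Z: M = 4.39 kN·m per $
Highest index: material H.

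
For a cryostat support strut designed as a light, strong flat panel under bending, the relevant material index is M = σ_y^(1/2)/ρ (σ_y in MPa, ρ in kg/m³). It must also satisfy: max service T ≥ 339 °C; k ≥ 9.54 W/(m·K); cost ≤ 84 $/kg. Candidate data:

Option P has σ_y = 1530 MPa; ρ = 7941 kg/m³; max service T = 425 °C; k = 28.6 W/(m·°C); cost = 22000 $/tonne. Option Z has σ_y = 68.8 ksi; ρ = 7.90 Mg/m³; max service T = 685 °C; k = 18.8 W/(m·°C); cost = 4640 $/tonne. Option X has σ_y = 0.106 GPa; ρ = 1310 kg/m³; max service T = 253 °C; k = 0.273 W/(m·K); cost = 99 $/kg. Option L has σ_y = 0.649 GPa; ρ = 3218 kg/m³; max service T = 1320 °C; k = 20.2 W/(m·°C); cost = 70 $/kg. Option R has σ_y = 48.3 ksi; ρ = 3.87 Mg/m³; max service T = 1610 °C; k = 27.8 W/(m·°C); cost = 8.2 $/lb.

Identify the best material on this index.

Screen on constraints: max service T ≥ 339 °C; k ≥ 9.54 W/(m·K); cost ≤ 84 $/kg. Survivors: option P, option Z, option L, option R.
After converting to SI:
  option P: σ_y = 1530 MPa, ρ = 7941 kg/m³
  option Z: σ_y = 474.4 MPa, ρ = 7900 kg/m³
  option L: σ_y = 649.0 MPa, ρ = 3218 kg/m³
  option R: σ_y = 333.0 MPa, ρ = 3870 kg/m³
  option L: M = 7.92×10⁻³
  option P: M = 4.93×10⁻³
  option R: M = 4.72×10⁻³
  option Z: M = 2.76×10⁻³
Highest index: option L.

option L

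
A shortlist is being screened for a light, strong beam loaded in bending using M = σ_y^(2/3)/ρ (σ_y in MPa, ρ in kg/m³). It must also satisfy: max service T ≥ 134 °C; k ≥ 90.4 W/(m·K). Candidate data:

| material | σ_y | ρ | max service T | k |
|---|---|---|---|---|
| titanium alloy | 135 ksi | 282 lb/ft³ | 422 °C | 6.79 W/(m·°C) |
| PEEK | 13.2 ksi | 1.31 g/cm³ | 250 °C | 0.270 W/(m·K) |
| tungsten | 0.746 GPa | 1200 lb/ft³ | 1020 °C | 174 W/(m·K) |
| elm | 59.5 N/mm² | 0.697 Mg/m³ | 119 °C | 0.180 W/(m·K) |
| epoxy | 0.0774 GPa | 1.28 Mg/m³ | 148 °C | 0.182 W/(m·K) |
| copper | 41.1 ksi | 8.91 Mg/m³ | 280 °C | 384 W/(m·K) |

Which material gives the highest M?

Screen on constraints: max service T ≥ 134 °C; k ≥ 90.4 W/(m·K). Survivors: tungsten, copper.
Convert each candidate to consistent units, then evaluate M:
  tungsten: σ_y = 746.0 MPa, ρ = 19220 kg/m³
  copper: σ_y = 283.4 MPa, ρ = 8910 kg/m³
  copper: M = 4.84×10⁻³
  tungsten: M = 4.28×10⁻³
Copper has the largest M.

copper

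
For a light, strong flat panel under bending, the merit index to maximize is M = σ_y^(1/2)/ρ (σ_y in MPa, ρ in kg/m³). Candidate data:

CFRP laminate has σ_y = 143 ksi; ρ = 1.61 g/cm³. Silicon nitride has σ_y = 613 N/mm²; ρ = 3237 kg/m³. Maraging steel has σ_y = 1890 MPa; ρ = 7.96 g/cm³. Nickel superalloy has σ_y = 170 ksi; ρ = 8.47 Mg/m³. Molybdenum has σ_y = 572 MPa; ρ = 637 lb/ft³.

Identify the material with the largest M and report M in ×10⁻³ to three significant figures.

After converting to SI:
  CFRP laminate: σ_y = 986.0 MPa, ρ = 1610 kg/m³
  silicon nitride: σ_y = 613.0 MPa, ρ = 3237 kg/m³
  maraging steel: σ_y = 1890 MPa, ρ = 7960 kg/m³
  nickel superalloy: σ_y = 1172 MPa, ρ = 8470 kg/m³
  molybdenum: σ_y = 572.0 MPa, ρ = 10200 kg/m³
  CFRP laminate: M = 19.5×10⁻³
  silicon nitride: M = 7.65×10⁻³
  maraging steel: M = 5.46×10⁻³
  nickel superalloy: M = 4.04×10⁻³
  molybdenum: M = 2.34×10⁻³
The maximum is for CFRP laminate.

CFRP laminate, M = 19.5×10⁻³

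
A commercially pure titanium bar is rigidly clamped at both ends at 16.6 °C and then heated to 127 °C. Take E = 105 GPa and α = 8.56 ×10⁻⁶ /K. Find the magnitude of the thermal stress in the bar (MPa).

ΔT = 110.4 K. Constrained thermal stress σ = E·α·ΔT = 105.0×10³ MPa × 8.56×10⁻⁶ × 110.4 = 99.2 MPa (compressive).

99.2 MPa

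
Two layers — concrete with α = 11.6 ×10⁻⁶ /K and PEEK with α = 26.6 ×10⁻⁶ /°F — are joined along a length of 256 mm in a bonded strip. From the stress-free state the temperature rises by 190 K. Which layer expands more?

PEEK

PEEK: α = 26.6×10⁻⁶/°F × 9/5 = 47.9×10⁻⁶/K.
α(concrete) = 11.6×10⁻⁶/K vs α(PEEK) = 47.9×10⁻⁶/K.
Higher α expands more for the same ΔT: PEEK.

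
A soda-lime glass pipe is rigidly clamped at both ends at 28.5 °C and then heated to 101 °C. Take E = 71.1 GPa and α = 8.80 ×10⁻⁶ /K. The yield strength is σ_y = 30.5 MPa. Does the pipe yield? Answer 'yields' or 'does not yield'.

yields

ΔT = 72.50 K. Constrained thermal stress σ = E·α·ΔT = 71.10×10³ MPa × 8.80×10⁻⁶ × 72.50 = 45.4 MPa (compressive).
Compare to σ_y = 30.5 MPa: σ ≥ σ_y, so it yields.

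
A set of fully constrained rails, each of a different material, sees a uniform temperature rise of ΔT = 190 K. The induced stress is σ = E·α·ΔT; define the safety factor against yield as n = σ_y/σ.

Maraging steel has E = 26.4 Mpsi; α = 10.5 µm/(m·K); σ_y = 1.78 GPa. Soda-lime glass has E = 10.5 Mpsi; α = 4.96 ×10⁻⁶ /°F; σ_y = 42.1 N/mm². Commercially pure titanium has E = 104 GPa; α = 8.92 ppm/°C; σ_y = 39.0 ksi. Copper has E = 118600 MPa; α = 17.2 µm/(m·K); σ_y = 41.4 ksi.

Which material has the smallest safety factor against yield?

soda-lime glass

Per material, after unit conversion:
  maraging steel: E = 182.0, α = 10.5, σ_y = 1780 → σ = 363 MPa, n = 4.90
  soda-lime glass: E = 72.39, α = 8.93, σ_y = 42.10 → σ = 123 MPa, n = 0.343
  commercially pure titanium: E = 104.0, α = 8.92, σ_y = 268.9 → σ = 176 MPa, n = 1.53
  copper: E = 118.6, α = 17.2, σ_y = 285.4 → σ = 388 MPa, n = 0.736
The minimum is soda-lime glass at n = 0.343.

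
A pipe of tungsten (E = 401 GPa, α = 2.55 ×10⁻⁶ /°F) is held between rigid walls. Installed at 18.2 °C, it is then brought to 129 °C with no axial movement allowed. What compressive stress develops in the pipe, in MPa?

α = 2.55×10⁻⁶/°F × 9/5 = 4.59×10⁻⁶/K.
ΔT = 110.8 K. Constrained thermal stress σ = E·α·ΔT = 401.0×10³ MPa × 4.59×10⁻⁶ × 110.8 = 204 MPa (compressive).

204 MPa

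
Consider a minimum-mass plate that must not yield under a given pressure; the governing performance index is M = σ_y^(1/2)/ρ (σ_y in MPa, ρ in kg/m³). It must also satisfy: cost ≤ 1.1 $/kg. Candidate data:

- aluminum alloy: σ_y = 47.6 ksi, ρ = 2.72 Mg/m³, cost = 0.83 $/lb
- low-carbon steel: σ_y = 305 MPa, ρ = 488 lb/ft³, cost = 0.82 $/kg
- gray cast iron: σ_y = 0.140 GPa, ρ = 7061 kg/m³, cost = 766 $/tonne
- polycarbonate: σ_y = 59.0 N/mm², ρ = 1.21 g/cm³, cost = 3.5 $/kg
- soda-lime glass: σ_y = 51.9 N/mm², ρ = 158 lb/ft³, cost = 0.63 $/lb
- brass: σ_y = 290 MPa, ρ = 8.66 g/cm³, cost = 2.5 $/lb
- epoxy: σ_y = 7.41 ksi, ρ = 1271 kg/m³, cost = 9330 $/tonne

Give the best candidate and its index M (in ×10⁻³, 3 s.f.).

Screen on constraints: cost ≤ 1.1 $/kg. Survivors: low-carbon steel, gray cast iron.
After converting to SI:
  low-carbon steel: σ_y = 305.0 MPa, ρ = 7817 kg/m³
  gray cast iron: σ_y = 140.0 MPa, ρ = 7061 kg/m³
  low-carbon steel: M = 2.23×10⁻³
  gray cast iron: M = 1.68×10⁻³
Low-carbon steel ranks first.

low-carbon steel, M = 2.23×10⁻³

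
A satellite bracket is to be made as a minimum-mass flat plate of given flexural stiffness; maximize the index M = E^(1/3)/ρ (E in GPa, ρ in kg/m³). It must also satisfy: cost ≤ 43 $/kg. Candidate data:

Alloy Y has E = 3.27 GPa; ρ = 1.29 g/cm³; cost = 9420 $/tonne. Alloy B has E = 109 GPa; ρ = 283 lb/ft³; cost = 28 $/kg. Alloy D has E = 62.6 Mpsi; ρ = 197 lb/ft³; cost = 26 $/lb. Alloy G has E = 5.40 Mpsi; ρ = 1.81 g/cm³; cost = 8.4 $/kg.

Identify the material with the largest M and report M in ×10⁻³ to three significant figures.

alloy G, M = 1.84×10⁻³

Screen on constraints: cost ≤ 43 $/kg. Survivors: alloy Y, alloy B, alloy G.
Normalizing units and computing the index:
  alloy Y: E = 3.270 GPa, ρ = 1290 kg/m³
  alloy B: E = 109.0 GPa, ρ = 4533 kg/m³
  alloy G: E = 37.23 GPa, ρ = 1810 kg/m³
  alloy G: M = 1.84×10⁻³
  alloy Y: M = 1.15×10⁻³
  alloy B: M = 1.05×10⁻³
Alloy G ranks first.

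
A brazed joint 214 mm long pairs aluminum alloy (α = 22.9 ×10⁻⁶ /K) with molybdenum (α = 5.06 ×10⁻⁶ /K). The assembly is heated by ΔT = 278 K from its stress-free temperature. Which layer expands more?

α(aluminum alloy) = 22.9×10⁻⁶/K vs α(molybdenum) = 5.06×10⁻⁶/K.
Higher α expands more for the same ΔT: aluminum alloy.

aluminum alloy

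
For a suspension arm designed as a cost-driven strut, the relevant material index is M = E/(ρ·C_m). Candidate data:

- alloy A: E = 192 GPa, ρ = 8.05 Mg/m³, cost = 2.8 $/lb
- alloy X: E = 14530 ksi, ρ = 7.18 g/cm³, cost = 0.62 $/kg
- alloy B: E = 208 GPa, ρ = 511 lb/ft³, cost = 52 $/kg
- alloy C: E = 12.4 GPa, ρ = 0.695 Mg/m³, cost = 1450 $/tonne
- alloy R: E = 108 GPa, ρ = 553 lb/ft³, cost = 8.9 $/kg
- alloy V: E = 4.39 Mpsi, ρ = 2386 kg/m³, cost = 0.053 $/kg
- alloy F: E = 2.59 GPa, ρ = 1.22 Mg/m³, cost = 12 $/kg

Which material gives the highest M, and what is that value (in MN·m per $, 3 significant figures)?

alloy V, M = 239 MN·m per $

Normalizing units and computing the index:
  alloy A: E = 192.0 GPa, ρ = 8050 kg/m³, cost = 6.173 $/kg
  alloy X: E = 100.2 GPa, ρ = 7180 kg/m³, cost = 0.6200 $/kg
  alloy B: E = 208.0 GPa, ρ = 8185 kg/m³, cost = 52.00 $/kg
  alloy C: E = 12.40 GPa, ρ = 695.0 kg/m³, cost = 1.450 $/kg
  alloy R: E = 108.0 GPa, ρ = 8858 kg/m³, cost = 8.900 $/kg
  alloy V: E = 30.27 GPa, ρ = 2386 kg/m³, cost = 0.05300 $/kg
  alloy F: E = 2.590 GPa, ρ = 1220 kg/m³, cost = 12.00 $/kg
  alloy V: M = 239 MN·m per $
  alloy X: M = 22.5 MN·m per $
  alloy C: M = 12.3 MN·m per $
  alloy A: M = 3.86 MN·m per $
  alloy R: M = 1.37 MN·m per $
  alloy B: M = 0.489 MN·m per $
  alloy F: M = 0.177 MN·m per $
Highest index: alloy V.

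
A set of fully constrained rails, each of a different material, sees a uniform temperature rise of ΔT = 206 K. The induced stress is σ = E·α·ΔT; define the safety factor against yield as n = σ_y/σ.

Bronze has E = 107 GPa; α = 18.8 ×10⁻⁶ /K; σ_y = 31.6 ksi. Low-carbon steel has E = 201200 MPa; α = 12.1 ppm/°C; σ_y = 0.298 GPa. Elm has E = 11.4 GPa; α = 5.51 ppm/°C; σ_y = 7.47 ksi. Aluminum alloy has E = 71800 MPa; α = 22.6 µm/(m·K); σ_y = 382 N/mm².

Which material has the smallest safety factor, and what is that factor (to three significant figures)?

Per material, after unit conversion:
  bronze: E = 107.0, α = 18.8, σ_y = 217.9 → σ = 414 MPa, n = 0.526
  low-carbon steel: E = 201.2, α = 12.1, σ_y = 298.0 → σ = 502 MPa, n = 0.594
  elm: E = 11.40, α = 5.51, σ_y = 51.50 → σ = 12.9 MPa, n = 3.98
  aluminum alloy: E = 71.80, α = 22.6, σ_y = 382.0 → σ = 334 MPa, n = 1.14
The minimum is bronze at n = 0.526.

bronze, n = 0.526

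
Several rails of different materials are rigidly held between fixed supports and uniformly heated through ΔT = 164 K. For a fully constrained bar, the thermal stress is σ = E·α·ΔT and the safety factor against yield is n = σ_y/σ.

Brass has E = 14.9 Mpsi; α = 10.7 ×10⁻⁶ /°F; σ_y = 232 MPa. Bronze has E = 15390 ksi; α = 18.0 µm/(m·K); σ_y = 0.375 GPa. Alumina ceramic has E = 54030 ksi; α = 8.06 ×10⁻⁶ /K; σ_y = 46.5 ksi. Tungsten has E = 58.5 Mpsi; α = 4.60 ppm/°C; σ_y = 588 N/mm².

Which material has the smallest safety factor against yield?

In consistent units (E in GPa, α in ×10⁻⁶/K, σ_y in MPa):
  brass: E = 102.7, α = 19.3, σ_y = 232.0 → σ = 324 MPa, n = 0.715
  bronze: E = 106.1, α = 18.0, σ_y = 375.0 → σ = 313 MPa, n = 1.20
  alumina ceramic: E = 372.5, α = 8.06, σ_y = 320.6 → σ = 492 MPa, n = 0.651
  tungsten: E = 403.3, α = 4.60, σ_y = 588.0 → σ = 304 MPa, n = 1.93
Alumina ceramic has the lowest safety factor, n = 0.651.

alumina ceramic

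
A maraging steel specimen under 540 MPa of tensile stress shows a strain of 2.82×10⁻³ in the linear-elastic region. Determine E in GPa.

191 GPa

E = σ/ε = 540 MPa / 2.82×10⁻³ = 191500 MPa = 191 GPa.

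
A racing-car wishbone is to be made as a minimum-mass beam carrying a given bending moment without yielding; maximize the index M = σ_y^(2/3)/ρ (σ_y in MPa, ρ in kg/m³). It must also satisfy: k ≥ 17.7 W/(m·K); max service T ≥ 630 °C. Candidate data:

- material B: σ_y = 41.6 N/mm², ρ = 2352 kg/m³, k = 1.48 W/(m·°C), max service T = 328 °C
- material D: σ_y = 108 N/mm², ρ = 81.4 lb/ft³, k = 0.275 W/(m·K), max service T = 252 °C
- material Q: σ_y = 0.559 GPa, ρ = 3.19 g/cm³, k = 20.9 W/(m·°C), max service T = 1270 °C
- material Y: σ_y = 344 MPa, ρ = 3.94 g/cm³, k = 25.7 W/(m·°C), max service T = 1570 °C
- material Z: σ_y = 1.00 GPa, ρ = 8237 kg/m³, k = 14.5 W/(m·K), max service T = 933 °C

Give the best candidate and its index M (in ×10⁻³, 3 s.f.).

material Q, M = 21.3×10⁻³

Screen on constraints: k ≥ 17.7 W/(m·K); max service T ≥ 630 °C. Survivors: material Q, material Y.
Normalizing units and computing the index:
  material Q: σ_y = 559.0 MPa, ρ = 3190 kg/m³
  material Y: σ_y = 344.0 MPa, ρ = 3940 kg/m³
  material Q: M = 21.3×10⁻³
  material Y: M = 12.5×10⁻³
Material Q has the largest M.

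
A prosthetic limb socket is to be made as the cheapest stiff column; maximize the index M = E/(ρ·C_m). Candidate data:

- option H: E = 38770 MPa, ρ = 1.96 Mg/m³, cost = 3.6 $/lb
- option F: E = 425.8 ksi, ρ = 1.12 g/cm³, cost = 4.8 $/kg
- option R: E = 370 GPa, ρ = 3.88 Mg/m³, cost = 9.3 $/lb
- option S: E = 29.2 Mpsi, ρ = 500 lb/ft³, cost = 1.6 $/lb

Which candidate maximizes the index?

In SI units:
  option H: E = 38.77 GPa, ρ = 1960 kg/m³, cost = 7.937 $/kg
  option F: E = 2.936 GPa, ρ = 1120 kg/m³, cost = 4.800 $/kg
  option R: E = 370.0 GPa, ρ = 3880 kg/m³, cost = 20.50 $/kg
  option S: E = 201.3 GPa, ρ = 8009 kg/m³, cost = 3.527 $/kg
  option S: M = 7.13 MN·m per $
  option R: M = 4.65 MN·m per $
  option H: M = 2.49 MN·m per $
  option F: M = 0.546 MN·m per $
The maximum is for option S.

option S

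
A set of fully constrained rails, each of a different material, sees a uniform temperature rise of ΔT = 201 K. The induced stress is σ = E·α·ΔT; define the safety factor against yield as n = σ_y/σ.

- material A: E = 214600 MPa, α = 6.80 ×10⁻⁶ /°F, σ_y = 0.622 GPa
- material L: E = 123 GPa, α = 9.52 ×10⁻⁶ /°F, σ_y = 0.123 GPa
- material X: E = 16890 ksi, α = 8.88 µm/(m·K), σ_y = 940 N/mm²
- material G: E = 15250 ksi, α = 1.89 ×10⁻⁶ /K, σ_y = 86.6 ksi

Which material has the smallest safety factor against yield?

Per material, after unit conversion:
  material A: E = 214.6, α = 12.2, σ_y = 622.0 → σ = 528 MPa, n = 1.18
  material L: E = 123.0, α = 17.1, σ_y = 123.0 → σ = 424 MPa, n = 0.290
  material X: E = 116.5, α = 8.88, σ_y = 940.0 → σ = 208 MPa, n = 4.52
  material G: E = 105.1, α = 1.89, σ_y = 597.1 → σ = 39.9 MPa, n = 14.9
The minimum is material L at n = 0.290.

material L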